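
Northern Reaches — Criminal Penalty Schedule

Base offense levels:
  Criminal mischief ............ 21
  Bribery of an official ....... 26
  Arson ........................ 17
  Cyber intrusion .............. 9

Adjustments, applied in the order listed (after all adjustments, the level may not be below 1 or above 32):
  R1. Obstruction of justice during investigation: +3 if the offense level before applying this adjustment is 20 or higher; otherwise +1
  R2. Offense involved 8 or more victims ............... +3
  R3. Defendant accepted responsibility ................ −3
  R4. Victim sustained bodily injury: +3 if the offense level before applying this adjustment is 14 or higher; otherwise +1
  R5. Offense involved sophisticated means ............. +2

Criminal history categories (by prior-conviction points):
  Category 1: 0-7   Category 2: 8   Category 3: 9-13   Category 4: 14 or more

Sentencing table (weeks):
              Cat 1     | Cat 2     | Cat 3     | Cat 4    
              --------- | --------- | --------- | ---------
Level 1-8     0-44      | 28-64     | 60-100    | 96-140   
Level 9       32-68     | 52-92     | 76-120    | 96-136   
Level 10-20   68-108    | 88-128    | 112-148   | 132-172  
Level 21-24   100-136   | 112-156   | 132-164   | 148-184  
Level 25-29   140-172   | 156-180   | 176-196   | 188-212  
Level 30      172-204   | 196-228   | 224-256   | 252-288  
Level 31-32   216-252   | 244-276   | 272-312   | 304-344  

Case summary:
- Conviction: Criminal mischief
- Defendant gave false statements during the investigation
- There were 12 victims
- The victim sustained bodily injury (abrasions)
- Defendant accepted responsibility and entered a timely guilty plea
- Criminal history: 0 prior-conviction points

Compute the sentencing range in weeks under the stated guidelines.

Base offense level for criminal mischief: 21.
R1 applies (level before this adjustment is 21 ≥ 20, so +3): 21 + 3 = 24.
R2 applies: 24 + 3 = 27.
R3 applies: 27 − 3 = 24.
R4 applies (level before this adjustment is 24 ≥ 14, so +3): 24 + 3 = 27.
R5 does not apply.
Final offense level: 27.
Criminal history: 0 prior points → Category 1 (0-7).
Level 27 falls in the 25-29 band.
Grid: Level 25-29 × Category 1 = 140-172 weeks.

140-172 weeks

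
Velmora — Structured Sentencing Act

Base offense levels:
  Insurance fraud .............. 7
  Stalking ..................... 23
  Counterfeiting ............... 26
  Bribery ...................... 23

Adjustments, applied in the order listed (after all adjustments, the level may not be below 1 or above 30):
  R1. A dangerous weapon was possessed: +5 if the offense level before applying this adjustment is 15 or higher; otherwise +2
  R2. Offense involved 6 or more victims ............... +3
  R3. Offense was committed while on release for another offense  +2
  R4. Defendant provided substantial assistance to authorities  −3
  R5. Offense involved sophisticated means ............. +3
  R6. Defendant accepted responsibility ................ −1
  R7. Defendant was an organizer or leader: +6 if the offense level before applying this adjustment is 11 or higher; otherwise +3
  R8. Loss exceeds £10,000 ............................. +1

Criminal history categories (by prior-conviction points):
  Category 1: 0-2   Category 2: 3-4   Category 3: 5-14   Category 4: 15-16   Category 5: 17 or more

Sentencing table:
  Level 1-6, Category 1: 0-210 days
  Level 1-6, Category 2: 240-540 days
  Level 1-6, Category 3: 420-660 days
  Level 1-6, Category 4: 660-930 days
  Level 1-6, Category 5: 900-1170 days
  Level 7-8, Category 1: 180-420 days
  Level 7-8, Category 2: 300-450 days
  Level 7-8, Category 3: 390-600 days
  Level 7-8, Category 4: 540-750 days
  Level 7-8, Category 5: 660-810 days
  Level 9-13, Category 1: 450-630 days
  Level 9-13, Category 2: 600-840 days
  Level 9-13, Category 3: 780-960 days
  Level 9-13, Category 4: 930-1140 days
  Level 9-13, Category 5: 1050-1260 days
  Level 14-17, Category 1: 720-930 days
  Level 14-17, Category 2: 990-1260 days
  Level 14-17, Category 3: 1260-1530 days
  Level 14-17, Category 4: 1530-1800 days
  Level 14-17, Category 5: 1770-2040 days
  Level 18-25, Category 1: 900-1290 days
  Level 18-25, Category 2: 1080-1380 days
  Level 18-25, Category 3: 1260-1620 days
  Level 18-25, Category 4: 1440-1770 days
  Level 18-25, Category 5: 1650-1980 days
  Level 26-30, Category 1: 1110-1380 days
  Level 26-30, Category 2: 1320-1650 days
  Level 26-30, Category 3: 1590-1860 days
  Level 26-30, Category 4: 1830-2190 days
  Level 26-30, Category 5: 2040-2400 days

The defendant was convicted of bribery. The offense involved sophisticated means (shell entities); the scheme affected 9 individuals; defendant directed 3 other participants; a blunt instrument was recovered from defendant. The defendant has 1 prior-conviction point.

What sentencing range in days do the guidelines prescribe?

1110-1380 days

Base offense level for bribery: 23.
R1 applies (level before this adjustment is 23 ≥ 15, so +5): 23 + 5 = 28.
R2 applies: 28 + 3 = 31.
R3 does not apply.
R4 does not apply.
R5 applies: 31 + 3 = 34.
R7 applies (level before this adjustment is 34 ≥ 11, so +6): 34 + 6 = 40.
Level 40 exceeds the maximum of 30; capped at 30.
Final offense level: 30.
Criminal history: 1 prior point → Category 1 (0-2).
Level 30 falls in the 26-30 band.
Grid: Level 26-30 × Category 1 = 1110-1380 days.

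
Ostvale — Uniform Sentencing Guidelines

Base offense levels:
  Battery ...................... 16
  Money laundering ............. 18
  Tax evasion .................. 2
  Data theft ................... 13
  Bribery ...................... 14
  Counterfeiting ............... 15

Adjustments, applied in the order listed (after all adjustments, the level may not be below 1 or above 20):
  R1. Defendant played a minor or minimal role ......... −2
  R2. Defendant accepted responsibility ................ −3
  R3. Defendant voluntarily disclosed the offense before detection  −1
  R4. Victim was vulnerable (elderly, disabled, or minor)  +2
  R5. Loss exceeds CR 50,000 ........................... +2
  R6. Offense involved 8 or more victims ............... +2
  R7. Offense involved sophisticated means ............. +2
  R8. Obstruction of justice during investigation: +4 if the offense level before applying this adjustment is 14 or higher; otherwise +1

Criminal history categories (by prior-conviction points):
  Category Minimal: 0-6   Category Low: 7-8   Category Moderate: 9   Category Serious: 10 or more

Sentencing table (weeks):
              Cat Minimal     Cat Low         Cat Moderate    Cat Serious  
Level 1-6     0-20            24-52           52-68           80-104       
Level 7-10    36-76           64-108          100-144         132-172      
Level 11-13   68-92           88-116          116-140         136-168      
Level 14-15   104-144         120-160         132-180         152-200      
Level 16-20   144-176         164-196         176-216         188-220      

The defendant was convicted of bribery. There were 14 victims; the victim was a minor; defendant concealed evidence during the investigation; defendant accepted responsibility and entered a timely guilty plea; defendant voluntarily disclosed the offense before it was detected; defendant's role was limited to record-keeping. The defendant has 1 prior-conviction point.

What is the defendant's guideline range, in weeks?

68-92 weeks

Base offense level for bribery: 14.
R1 applies: 14 − 2 = 12.
R2 applies: 12 − 3 = 9.
R3 applies: 9 − 1 = 8.
R4 applies: 8 + 2 = 10.
R5 does not apply.
R6 applies: 10 + 2 = 12.
R8 applies (level before this adjustment is 12 < 14, so +1): 12 + 1 = 13.
Final offense level: 13.
Criminal history: 1 prior point → Category Minimal (0-6).
Level 13 falls in the 11-13 band.
Grid: Level 11-13 × Category Minimal = 68-92 weeks.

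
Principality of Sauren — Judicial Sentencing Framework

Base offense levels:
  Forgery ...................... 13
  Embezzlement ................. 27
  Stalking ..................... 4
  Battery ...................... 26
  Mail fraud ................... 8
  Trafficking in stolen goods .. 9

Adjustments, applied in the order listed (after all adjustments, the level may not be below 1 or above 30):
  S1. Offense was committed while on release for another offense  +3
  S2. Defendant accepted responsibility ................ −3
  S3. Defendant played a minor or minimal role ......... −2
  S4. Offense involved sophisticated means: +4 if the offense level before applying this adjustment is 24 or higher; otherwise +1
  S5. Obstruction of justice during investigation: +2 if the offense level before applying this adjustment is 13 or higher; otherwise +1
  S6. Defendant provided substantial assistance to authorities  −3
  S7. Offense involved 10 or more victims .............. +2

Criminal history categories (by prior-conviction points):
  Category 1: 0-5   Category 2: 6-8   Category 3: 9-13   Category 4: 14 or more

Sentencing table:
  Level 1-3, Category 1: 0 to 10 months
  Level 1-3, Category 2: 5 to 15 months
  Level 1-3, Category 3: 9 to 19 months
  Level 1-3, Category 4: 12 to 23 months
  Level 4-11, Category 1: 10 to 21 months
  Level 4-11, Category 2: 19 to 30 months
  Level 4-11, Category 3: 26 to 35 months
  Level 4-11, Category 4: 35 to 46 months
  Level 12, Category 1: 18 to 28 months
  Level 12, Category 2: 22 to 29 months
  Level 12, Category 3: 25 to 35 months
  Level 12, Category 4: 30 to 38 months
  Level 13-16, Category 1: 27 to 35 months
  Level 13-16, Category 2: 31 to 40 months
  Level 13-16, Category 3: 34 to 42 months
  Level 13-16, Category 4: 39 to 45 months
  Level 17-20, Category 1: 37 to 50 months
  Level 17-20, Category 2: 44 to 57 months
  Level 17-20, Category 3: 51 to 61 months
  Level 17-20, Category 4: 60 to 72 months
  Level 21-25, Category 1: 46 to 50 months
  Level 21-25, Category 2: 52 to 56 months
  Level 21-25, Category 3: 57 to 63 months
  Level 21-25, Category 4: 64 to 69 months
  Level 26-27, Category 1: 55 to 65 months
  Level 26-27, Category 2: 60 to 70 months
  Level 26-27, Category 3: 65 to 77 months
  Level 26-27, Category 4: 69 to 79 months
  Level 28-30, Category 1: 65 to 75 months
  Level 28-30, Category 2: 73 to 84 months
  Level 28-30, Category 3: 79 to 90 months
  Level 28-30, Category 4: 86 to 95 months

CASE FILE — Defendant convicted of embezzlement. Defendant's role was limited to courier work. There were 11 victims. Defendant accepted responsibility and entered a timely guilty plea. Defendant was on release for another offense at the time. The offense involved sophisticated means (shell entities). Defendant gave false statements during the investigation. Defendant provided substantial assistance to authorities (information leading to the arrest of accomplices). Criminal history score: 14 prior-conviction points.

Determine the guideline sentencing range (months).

Base offense level for embezzlement: 27.
S1 applies: 27 + 3 = 30.
S2 applies: 30 − 3 = 27.
S3 applies: 27 − 2 = 25.
S4 applies (level before this adjustment is 25 ≥ 24, so +4): 25 + 4 = 29.
S5 applies (level before this adjustment is 29 ≥ 13, so +2): 29 + 2 = 31.
S6 applies: 31 − 3 = 28.
S7 applies: 28 + 2 = 30.
Final offense level: 30.
Criminal history: 14 prior points → Category 4 (14+).
Level 30 falls in the 28-30 band.
Grid: Level 28-30 × Category 4 = 86-95 months.

86-95 months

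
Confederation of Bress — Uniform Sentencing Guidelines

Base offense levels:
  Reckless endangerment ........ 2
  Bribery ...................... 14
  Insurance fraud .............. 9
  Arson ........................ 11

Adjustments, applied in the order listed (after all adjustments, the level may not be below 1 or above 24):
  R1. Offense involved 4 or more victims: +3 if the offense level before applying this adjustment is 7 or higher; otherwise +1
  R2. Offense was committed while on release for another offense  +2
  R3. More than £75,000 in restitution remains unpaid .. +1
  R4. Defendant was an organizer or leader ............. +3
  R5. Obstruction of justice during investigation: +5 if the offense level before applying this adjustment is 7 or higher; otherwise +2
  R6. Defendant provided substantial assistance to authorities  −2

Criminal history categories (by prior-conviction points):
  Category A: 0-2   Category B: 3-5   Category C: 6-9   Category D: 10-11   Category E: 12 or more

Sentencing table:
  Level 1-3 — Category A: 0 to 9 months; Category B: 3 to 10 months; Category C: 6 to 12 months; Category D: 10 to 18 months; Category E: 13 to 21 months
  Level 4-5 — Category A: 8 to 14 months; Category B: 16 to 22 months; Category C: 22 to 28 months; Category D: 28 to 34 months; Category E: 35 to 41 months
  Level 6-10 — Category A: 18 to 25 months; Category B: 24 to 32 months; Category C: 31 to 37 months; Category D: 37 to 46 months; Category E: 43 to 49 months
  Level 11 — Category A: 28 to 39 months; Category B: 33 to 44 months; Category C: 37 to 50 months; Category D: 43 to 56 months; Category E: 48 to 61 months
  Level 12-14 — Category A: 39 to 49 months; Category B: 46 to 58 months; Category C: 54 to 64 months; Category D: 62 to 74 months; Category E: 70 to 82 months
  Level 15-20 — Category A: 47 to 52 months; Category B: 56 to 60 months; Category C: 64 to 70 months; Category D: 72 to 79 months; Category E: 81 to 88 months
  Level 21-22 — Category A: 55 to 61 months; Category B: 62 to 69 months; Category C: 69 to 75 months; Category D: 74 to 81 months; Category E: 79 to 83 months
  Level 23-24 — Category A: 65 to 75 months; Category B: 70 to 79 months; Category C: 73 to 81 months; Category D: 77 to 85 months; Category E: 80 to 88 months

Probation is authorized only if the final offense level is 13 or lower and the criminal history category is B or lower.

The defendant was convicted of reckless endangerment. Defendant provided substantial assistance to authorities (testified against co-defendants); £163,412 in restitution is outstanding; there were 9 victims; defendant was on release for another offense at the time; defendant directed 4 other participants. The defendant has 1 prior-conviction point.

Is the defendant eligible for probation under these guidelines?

Base offense level for reckless endangerment: 2.
R1 applies (level before this adjustment is 2 < 7, so +1): 2 + 1 = 3.
R2 applies: 3 + 2 = 5.
R3 applies: 5 + 1 = 6.
R4 applies: 6 + 3 = 9.
R5 does not apply.
R6 applies: 9 − 2 = 7.
Final offense level: 7.
Criminal history: 1 prior point → Category A (0-2).
Level 7 falls in the 6-10 band.
Grid: Level 6-10 × Category A = 18-25 months.
Probation check: level 7 ≤ 13 and category A ≤ B → eligible.

Yes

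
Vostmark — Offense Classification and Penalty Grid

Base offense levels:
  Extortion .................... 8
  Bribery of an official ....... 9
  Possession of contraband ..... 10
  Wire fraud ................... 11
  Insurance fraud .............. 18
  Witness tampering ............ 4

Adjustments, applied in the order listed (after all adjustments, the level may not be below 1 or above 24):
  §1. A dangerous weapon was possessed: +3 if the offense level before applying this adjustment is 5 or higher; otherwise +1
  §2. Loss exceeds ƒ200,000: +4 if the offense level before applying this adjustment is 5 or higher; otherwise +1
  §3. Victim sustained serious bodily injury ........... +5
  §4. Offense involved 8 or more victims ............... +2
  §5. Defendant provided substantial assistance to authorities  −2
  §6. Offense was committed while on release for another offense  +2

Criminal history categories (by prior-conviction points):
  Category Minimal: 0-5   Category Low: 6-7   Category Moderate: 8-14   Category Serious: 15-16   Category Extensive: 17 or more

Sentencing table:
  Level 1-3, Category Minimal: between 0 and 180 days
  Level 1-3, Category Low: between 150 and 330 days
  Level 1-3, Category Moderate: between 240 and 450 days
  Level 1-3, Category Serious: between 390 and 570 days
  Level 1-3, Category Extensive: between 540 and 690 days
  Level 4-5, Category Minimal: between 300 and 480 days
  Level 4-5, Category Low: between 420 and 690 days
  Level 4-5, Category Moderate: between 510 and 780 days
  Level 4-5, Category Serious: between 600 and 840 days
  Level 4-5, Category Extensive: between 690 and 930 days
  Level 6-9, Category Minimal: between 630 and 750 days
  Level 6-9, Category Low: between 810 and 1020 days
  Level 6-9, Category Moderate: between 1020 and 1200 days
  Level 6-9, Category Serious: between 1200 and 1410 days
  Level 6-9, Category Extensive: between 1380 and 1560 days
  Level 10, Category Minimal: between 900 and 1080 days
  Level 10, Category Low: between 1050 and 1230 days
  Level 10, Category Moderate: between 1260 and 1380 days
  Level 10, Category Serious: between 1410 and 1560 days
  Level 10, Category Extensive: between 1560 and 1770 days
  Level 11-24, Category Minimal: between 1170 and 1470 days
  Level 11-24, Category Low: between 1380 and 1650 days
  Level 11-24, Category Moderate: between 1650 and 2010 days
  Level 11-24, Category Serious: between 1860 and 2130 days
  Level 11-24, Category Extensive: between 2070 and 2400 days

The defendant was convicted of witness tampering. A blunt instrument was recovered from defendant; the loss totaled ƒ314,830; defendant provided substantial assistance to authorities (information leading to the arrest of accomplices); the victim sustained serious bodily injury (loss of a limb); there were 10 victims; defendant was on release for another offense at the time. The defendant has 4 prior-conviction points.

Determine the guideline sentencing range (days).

Base offense level for witness tampering: 4.
§1 applies (level before this adjustment is 4 < 5, so +1): 4 + 1 = 5.
§2 applies (level before this adjustment is 5 ≥ 5, so +4): 5 + 4 = 9.
§3 applies: 9 + 5 = 14.
§4 applies: 14 + 2 = 16.
§5 applies: 16 − 2 = 14.
§6 applies: 14 + 2 = 16.
Final offense level: 16.
Criminal history: 4 prior points → Category Minimal (0-5).
Level 16 falls in the 11-24 band.
Grid: Level 11-24 × Category Minimal = 1170-1470 days.

1170-1470 days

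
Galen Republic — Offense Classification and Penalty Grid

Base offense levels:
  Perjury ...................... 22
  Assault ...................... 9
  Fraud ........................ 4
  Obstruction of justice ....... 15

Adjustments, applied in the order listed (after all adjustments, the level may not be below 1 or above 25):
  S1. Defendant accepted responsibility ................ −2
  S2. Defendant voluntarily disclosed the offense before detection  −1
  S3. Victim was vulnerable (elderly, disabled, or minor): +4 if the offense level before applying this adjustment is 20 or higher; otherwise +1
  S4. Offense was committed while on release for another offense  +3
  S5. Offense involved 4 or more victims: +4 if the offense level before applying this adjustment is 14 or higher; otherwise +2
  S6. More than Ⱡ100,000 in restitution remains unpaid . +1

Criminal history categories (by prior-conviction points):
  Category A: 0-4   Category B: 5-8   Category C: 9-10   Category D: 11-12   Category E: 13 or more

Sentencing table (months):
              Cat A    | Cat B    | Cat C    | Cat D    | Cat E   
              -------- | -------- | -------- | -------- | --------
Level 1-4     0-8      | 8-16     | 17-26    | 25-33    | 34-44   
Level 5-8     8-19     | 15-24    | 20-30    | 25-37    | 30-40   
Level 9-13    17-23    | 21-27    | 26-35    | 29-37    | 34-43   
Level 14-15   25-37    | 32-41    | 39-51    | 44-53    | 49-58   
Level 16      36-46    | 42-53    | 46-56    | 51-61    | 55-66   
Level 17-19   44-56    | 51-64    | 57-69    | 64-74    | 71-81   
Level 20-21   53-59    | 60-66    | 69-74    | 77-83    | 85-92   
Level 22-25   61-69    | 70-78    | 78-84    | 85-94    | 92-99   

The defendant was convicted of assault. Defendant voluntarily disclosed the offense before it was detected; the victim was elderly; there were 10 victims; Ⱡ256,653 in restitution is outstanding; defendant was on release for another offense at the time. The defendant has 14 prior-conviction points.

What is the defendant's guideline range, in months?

Base offense level for assault: 9.
S1 does not apply.
S2 applies: 9 − 1 = 8.
S3 applies (level before this adjustment is 8 < 20, so +1): 8 + 1 = 9.
S4 applies: 9 + 3 = 12.
S5 applies (level before this adjustment is 12 < 14, so +2): 12 + 2 = 14.
S6 applies: 14 + 1 = 15.
Final offense level: 15.
Criminal history: 14 prior points → Category E (13+).
Level 15 falls in the 14-15 band.
Grid: Level 14-15 × Category E = 49-58 months.

49-58 months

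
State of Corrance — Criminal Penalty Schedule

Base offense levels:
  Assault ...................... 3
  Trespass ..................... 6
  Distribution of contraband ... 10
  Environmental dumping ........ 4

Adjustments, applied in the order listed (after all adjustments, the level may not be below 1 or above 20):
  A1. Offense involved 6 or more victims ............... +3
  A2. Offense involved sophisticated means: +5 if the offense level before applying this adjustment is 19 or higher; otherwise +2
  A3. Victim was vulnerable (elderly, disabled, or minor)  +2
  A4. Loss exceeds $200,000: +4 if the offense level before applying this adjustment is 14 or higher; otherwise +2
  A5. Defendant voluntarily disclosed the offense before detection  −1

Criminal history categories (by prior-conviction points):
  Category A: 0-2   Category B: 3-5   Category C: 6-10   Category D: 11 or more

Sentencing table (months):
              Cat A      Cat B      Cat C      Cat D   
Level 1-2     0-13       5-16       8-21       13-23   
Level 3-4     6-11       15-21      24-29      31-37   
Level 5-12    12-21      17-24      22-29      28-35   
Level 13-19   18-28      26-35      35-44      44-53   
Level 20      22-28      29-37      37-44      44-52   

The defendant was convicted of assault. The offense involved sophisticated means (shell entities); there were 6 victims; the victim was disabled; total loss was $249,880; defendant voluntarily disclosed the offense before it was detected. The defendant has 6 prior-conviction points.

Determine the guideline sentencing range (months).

22-29 months

Base offense level for assault: 3.
A1 applies: 3 + 3 = 6.
A2 applies (level before this adjustment is 6 < 19, so +2): 6 + 2 = 8.
A3 applies: 8 + 2 = 10.
A4 applies (level before this adjustment is 10 < 14, so +2): 10 + 2 = 12.
A5 applies: 12 − 1 = 11.
Final offense level: 11.
Criminal history: 6 prior points → Category C (6-10).
Level 11 falls in the 5-12 band.
Grid: Level 5-12 × Category C = 22-29 months.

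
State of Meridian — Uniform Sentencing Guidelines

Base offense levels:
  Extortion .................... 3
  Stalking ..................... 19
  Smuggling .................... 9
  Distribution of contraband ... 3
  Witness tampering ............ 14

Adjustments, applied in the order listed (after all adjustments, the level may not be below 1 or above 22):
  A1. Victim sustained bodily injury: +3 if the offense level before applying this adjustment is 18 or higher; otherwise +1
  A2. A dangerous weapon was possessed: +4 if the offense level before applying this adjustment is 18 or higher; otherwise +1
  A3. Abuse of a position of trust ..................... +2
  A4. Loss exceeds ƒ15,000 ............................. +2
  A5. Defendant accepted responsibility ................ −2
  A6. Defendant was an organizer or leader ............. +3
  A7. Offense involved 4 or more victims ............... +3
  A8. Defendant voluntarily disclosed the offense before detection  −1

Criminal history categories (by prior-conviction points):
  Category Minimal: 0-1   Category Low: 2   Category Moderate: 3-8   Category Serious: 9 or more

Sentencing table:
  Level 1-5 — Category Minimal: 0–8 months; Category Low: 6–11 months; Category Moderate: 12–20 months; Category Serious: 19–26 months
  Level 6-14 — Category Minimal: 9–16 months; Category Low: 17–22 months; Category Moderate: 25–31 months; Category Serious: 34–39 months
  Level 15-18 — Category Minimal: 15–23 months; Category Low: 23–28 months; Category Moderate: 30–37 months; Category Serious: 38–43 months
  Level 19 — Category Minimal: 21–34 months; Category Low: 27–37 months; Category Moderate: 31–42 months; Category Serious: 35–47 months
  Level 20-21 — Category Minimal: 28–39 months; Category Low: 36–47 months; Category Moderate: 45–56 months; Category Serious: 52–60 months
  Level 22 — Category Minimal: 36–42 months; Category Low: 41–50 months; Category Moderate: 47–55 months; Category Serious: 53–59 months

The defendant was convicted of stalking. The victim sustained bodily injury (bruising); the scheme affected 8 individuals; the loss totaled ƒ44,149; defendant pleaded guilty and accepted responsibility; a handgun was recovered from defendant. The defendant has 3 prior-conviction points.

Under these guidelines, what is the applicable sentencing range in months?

Base offense level for stalking: 19.
A1 applies (level before this adjustment is 19 ≥ 18, so +3): 19 + 3 = 22.
A2 applies (level before this adjustment is 22 ≥ 18, so +4): 22 + 4 = 26.
A4 applies: 26 + 2 = 28.
A5 applies: 28 − 2 = 26.
A6 does not apply.
A7 applies: 26 + 3 = 29.
A8 does not apply.
Level 29 exceeds the maximum of 22; capped at 22.
Final offense level: 22.
Criminal history: 3 prior points → Category Moderate (3-8).
Level 22 falls in the 22 band.
Grid: Level 22 × Category Moderate = 47-55 months.

47-55 months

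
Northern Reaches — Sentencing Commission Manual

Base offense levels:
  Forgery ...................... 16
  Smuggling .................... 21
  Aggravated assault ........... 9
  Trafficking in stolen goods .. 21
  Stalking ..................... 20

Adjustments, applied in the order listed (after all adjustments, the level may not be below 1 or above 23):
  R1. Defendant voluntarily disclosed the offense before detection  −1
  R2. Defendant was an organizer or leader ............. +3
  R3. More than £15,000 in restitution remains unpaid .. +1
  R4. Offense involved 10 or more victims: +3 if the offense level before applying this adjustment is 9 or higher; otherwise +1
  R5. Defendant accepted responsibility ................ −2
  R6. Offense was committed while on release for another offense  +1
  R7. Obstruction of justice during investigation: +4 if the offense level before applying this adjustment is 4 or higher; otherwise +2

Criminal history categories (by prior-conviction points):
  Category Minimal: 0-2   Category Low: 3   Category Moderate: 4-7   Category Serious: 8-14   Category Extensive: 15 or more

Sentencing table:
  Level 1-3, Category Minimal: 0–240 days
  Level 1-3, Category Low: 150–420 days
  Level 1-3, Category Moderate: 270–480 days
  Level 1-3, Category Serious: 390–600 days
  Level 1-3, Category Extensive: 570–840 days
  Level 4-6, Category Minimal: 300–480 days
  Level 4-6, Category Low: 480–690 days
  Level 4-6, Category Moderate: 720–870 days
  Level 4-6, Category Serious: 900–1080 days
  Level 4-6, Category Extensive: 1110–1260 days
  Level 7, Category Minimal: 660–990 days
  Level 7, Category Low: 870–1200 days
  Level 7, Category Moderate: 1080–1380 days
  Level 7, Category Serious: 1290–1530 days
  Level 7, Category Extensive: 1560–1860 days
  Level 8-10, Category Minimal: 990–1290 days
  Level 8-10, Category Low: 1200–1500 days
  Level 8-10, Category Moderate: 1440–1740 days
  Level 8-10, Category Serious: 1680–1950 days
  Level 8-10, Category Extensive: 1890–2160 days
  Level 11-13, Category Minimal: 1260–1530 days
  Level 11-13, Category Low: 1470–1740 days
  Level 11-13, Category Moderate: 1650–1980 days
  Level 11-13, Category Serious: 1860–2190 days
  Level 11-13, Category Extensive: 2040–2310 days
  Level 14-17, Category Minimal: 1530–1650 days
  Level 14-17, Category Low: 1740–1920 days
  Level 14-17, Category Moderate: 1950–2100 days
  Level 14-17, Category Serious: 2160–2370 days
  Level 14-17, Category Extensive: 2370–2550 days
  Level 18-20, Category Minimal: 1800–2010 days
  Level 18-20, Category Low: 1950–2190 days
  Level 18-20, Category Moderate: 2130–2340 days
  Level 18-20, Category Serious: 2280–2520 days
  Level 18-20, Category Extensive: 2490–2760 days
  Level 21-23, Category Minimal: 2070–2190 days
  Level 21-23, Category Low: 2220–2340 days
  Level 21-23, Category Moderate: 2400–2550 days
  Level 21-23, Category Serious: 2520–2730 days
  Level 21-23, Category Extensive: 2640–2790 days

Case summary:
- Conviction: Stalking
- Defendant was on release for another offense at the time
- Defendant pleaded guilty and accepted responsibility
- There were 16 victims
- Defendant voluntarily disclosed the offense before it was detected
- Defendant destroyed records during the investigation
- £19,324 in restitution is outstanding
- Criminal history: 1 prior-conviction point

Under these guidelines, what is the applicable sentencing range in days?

Base offense level for stalking: 20.
R1 applies: 20 − 1 = 19.
R3 applies: 19 + 1 = 20.
R4 applies (level before this adjustment is 20 ≥ 9, so +3): 20 + 3 = 23.
R5 applies: 23 − 2 = 21.
R6 applies: 21 + 1 = 22.
R7 applies (level before this adjustment is 22 ≥ 4, so +4): 22 + 4 = 26.
Level 26 exceeds the maximum of 23; capped at 23.
Final offense level: 23.
Criminal history: 1 prior point → Category Minimal (0-2).
Level 23 falls in the 21-23 band.
Grid: Level 21-23 × Category Minimal = 2070-2190 days.

2070-2190 days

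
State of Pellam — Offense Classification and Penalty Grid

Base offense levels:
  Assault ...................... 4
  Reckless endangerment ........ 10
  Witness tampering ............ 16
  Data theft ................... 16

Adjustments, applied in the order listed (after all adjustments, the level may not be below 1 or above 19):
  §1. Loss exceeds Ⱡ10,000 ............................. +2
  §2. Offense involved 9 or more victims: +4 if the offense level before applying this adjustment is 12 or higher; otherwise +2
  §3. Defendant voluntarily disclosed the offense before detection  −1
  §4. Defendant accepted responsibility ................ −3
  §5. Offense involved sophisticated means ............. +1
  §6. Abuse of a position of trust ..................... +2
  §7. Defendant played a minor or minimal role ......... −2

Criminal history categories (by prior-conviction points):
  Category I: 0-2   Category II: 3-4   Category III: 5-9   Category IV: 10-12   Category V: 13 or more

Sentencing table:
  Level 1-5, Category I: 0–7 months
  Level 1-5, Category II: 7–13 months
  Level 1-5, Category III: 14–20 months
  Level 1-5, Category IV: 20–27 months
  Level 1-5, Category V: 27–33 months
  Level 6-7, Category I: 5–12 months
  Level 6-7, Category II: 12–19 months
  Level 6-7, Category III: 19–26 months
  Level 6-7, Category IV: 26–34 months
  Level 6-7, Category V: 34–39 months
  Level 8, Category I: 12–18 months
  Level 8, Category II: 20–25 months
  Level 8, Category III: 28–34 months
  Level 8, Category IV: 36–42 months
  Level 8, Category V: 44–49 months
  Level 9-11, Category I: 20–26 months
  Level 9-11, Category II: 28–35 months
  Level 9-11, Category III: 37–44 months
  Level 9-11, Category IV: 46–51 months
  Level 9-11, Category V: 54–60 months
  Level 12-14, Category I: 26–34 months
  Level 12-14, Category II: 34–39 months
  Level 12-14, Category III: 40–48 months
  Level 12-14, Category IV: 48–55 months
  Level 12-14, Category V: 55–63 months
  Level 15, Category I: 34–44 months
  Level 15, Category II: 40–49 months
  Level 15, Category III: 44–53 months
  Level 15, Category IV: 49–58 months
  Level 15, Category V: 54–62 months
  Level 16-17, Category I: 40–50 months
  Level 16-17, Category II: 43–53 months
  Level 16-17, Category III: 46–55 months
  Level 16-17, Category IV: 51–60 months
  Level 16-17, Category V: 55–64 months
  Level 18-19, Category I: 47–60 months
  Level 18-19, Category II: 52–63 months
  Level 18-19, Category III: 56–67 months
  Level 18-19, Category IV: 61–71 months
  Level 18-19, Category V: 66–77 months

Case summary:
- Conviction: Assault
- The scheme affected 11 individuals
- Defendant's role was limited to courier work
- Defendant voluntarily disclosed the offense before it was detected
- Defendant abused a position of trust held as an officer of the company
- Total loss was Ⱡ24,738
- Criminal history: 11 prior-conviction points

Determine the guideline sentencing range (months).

26-34 months

Base offense level for assault: 4.
§1 applies: 4 + 2 = 6.
§2 applies (level before this adjustment is 6 < 12, so +2): 6 + 2 = 8.
§3 applies: 8 − 1 = 7.
§6 applies: 7 + 2 = 9.
§7 applies: 9 − 2 = 7.
Final offense level: 7.
Criminal history: 11 prior points → Category IV (10-12).
Level 7 falls in the 6-7 band.
Grid: Level 6-7 × Category IV = 26-34 months.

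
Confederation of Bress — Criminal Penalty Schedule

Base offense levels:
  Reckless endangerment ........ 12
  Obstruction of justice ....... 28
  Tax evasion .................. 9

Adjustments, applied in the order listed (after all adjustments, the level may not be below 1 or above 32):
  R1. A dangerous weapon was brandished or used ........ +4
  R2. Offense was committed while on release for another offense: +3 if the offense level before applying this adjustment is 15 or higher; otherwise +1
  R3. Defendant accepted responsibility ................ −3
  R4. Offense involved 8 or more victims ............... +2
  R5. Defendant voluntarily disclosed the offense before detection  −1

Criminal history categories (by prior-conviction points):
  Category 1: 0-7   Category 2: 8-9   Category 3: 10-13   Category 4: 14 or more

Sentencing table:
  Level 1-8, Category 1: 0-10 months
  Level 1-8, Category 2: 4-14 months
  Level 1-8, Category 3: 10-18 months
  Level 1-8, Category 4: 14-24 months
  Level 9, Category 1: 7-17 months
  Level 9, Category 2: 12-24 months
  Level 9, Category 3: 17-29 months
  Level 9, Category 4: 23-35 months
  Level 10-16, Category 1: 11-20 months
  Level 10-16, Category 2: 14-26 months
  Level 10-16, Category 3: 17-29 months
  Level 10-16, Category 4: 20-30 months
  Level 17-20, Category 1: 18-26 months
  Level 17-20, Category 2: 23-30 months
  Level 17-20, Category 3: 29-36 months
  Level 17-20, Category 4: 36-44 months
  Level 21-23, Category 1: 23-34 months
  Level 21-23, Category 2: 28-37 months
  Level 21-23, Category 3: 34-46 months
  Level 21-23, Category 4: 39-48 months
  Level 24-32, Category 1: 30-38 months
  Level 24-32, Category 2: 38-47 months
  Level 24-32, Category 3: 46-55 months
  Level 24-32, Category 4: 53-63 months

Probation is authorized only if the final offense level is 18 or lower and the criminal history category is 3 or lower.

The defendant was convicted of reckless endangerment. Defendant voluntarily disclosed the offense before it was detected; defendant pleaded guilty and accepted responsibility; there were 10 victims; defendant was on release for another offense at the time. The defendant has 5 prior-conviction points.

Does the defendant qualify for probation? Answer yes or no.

Base offense level for reckless endangerment: 12.
R1 does not apply.
R2 applies (level before this adjustment is 12 < 15, so +1): 12 + 1 = 13.
R3 applies: 13 − 3 = 10.
R4 applies: 10 + 2 = 12.
R5 applies: 12 − 1 = 11.
Final offense level: 11.
Criminal history: 5 prior points → Category 1 (0-7).
Level 11 falls in the 10-16 band.
Grid: Level 10-16 × Category 1 = 11-20 months.
Probation check: level 11 ≤ 18 and category 1 ≤ 3 → eligible.

Yes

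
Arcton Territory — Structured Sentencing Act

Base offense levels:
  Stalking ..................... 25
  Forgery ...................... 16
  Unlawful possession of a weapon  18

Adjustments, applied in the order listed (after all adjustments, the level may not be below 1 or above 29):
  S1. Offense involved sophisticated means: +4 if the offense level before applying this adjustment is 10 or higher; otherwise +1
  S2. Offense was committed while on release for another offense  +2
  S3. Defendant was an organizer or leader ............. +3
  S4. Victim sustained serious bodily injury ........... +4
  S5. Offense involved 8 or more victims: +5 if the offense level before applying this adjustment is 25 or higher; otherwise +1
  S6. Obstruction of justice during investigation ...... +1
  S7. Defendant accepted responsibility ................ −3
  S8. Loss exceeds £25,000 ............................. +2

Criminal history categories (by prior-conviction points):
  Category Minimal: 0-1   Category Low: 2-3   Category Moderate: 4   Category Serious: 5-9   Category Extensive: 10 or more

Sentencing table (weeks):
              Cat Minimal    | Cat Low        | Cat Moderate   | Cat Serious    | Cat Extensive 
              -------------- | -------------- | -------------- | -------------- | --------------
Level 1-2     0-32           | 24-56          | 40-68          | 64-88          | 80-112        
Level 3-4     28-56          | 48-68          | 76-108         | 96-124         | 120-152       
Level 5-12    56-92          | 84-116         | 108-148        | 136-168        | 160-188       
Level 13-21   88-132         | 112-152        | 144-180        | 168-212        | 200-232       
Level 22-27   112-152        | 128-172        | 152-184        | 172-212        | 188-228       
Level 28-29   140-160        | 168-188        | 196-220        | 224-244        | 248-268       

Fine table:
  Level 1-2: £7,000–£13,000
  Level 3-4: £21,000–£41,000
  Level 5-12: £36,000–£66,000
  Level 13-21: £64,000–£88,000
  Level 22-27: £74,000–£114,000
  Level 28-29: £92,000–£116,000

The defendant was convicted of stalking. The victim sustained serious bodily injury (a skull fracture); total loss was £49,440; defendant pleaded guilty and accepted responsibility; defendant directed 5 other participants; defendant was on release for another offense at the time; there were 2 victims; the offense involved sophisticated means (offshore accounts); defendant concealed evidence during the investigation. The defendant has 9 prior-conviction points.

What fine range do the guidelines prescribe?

£92,000–£116,000

Base offense level for stalking: 25.
S1 applies (level before this adjustment is 25 ≥ 10, so +4): 25 + 4 = 29.
S2 applies: 29 + 2 = 31.
S3 applies: 31 + 3 = 34.
S4 applies: 34 + 4 = 38.
S5 does not apply.
S6 applies: 38 + 1 = 39.
S7 applies: 39 − 3 = 36.
S8 applies: 36 + 2 = 38.
Level 38 exceeds the maximum of 29; capped at 29.
Final offense level: 29.
Level 29 falls in the 28-29 band.
Fine table: Level 28-29 → £92,000–£116,000.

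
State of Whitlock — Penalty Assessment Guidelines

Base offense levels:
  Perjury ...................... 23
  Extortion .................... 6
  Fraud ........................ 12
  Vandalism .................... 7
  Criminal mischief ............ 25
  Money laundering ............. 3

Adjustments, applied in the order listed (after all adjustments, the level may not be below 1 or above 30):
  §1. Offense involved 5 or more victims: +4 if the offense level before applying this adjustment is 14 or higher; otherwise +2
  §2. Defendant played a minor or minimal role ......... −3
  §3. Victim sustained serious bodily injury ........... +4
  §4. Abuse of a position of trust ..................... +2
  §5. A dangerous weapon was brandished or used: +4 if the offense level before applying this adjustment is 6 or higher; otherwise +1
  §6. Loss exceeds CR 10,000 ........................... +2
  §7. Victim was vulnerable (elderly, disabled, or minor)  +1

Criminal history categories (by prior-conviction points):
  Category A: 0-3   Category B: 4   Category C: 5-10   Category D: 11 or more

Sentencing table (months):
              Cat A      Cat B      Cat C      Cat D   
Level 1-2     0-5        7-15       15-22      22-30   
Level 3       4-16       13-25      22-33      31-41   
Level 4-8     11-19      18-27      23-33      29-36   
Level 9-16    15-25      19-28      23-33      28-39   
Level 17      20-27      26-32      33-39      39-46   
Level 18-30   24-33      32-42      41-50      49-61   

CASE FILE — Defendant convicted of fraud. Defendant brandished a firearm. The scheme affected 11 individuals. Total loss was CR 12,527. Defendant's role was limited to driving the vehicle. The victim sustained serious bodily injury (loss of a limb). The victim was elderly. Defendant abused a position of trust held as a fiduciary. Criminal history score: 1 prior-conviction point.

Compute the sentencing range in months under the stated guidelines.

Base offense level for fraud: 12.
§1 applies (level before this adjustment is 12 < 14, so +2): 12 + 2 = 14.
§2 applies: 14 − 3 = 11.
§3 applies: 11 + 4 = 15.
§4 applies: 15 + 2 = 17.
§5 applies (level before this adjustment is 17 ≥ 6, so +4): 17 + 4 = 21.
§6 applies: 21 + 2 = 23.
§7 applies: 23 + 1 = 24.
Final offense level: 24.
Criminal history: 1 prior point → Category A (0-3).
Level 24 falls in the 18-30 band.
Grid: Level 18-30 × Category A = 24-33 months.

24-33 months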